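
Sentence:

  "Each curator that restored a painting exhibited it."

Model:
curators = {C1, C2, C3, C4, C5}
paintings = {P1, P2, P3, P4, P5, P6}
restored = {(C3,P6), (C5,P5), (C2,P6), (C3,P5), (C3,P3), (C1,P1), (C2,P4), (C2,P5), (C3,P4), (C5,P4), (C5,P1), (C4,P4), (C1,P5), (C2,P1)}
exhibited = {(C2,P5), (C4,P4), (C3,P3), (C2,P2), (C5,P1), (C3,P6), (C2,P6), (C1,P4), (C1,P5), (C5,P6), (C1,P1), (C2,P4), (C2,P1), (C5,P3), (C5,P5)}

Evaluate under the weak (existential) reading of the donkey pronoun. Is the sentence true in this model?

True

"it" takes "a painting" as antecedent — a donkey pronoun bound across the clause boundary.
Weak reading: every curator c with some restored-painting has at least one restored-painting p such that exhibited(c,p).
Per curator: C1:✓  C2:✓  C3:✓  C4:✓  C5:✓
Every curator in the restrictor has a witness.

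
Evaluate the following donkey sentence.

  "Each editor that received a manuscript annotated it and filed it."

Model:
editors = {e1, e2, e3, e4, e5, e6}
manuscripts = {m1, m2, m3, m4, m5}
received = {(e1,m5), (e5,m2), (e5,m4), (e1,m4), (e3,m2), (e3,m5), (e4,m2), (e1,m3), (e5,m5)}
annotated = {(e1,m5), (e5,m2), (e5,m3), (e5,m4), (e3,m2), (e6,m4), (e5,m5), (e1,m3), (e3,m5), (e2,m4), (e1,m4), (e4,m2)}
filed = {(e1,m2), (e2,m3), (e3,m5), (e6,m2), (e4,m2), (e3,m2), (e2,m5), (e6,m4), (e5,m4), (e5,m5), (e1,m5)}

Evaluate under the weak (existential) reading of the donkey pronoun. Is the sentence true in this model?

True

"it" takes "a manuscript" as antecedent — a donkey pronoun bound across the clause boundary.
Weak reading: every editor e with some received-manuscript has at least one received-manuscript m such that annotated(e,m) ∧ filed(e,m).
Per editor: e1:✓  e3:✓  e4:✓  e5:✓
Every editor in the restrictor has a witness.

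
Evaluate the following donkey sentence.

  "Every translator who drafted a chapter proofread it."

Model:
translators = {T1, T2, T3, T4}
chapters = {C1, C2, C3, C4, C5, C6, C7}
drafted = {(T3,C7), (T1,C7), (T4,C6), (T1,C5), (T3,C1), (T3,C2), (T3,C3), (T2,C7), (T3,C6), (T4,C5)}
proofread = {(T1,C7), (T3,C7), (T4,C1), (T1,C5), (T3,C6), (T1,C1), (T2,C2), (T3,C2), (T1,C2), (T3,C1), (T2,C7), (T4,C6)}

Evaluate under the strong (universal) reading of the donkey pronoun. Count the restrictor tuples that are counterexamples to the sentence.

"it" takes "a chapter" as antecedent — a donkey pronoun bound across the clause boundary.
Strong reading: for every (t,c) with drafted(t,c), proofread(t,c).
Restrictor pairs: (T1,C5) ✓  (T1,C7) ✓  (T2,C7) ✓  (T3,C1) ✓  (T3,C2) ✓  (T3,C3) ✗  (T3,C6) ✓  (T3,C7) ✓  (T4,C5) ✗  (T4,C6) ✓
Counterexamples (restrictor pairs failing the scope): 2.

2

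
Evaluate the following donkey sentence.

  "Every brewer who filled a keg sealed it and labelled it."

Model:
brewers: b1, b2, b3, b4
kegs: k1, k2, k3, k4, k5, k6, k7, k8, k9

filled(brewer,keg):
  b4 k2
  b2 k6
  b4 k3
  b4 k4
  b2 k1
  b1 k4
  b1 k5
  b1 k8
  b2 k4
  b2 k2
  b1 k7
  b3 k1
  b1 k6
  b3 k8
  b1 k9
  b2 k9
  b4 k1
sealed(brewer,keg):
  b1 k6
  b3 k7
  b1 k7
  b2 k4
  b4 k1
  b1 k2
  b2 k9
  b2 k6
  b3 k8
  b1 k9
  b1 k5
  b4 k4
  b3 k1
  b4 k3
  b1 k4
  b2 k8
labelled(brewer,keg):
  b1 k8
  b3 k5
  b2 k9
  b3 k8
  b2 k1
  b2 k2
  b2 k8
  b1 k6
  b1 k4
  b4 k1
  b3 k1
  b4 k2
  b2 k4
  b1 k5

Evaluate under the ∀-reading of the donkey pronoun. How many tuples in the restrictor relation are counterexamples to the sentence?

"it" takes "a keg" as antecedent — a donkey pronoun bound across the clause boundary.
Strong reading: for every (b,k) with filled(b,k), sealed(b,k) ∧ labelled(b,k).
Restrictor pairs: (b1,k4) ✓  (b1,k5) ✓  (b1,k6) ✓  (b1,k7) ✗  (b1,k8) ✗  (b1,k9) ✗  (b2,k1) ✗  (b2,k2) ✗  (b2,k4) ✓  (b2,k6) ✗  (b2,k9) ✓  (b3,k1) ✓  (b3,k8) ✓  (b4,k1) ✓  (b4,k2) ✗  (b4,k3) ✗  (b4,k4) ✗
Counterexamples (restrictor pairs failing the scope): 9.

9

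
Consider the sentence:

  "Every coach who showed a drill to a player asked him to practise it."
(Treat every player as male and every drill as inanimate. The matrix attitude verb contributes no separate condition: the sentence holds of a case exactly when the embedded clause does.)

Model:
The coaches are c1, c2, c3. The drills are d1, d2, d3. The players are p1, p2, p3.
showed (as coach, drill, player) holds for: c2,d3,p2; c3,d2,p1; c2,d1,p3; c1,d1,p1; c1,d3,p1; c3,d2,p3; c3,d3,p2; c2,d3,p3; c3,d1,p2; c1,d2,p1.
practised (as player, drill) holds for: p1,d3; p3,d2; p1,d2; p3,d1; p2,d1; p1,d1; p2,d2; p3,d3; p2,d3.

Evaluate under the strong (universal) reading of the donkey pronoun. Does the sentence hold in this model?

True

"him" takes "a player" as antecedent and "it" takes "a drill"; both are donkey pronouns co-varying with the restrictor.
Strong reading: for every (c,d,p) with showed(c,d,p), practised(p,d).
Restrictor triples: (c1,d1,p1)→practised(p1,d1) ✓  (c1,d2,p1)→practised(p1,d2) ✓  (c1,d3,p1)→practised(p1,d3) ✓  (c2,d1,p3)→practised(p3,d1) ✓  (c2,d3,p2)→practised(p2,d3) ✓  (c2,d3,p3)→practised(p3,d3) ✓  (c3,d1,p2)→practised(p2,d1) ✓  (c3,d2,p1)→practised(p1,d2) ✓  (c3,d2,p3)→practised(p3,d2) ✓  (c3,d3,p2)→practised(p2,d3) ✓
Every restrictor triple satisfies the scope.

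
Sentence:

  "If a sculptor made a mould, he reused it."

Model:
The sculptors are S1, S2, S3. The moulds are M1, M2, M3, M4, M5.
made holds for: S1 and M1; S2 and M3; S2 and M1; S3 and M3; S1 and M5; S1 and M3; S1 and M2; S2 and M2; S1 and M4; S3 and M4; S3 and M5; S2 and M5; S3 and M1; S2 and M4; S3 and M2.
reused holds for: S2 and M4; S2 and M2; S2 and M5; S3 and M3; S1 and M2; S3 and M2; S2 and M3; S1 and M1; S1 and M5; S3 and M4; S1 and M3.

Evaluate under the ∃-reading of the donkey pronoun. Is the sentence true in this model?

True

"it" takes "a mould" as antecedent — a donkey pronoun bound across the clause boundary.
Weak reading: every sculptor s with some made-mould has at least one made-mould m such that reused(s,m).
Per sculptor: S1:✓  S2:✓  S3:✓
Every sculptor in the restrictor has a witness.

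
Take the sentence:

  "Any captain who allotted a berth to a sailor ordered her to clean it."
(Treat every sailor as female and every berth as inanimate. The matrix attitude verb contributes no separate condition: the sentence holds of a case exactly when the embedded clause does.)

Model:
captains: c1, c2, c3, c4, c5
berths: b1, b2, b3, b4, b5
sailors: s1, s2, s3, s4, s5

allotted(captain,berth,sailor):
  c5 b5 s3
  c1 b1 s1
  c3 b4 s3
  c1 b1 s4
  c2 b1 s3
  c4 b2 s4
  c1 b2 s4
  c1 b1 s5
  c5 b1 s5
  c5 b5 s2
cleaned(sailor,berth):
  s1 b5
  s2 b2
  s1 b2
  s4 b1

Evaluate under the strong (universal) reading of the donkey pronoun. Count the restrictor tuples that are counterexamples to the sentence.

9

"her" takes "a sailor" as antecedent and "it" takes "a berth"; both are donkey pronouns co-varying with the restrictor.
Strong reading: for every (c,b,s) with allotted(c,b,s), cleaned(s,b).
Restrictor triples: (c1,b1,s1)→cleaned(s1,b1) ✗  (c1,b1,s4)→cleaned(s4,b1) ✓  (c1,b1,s5)→cleaned(s5,b1) ✗  (c1,b2,s4)→cleaned(s4,b2) ✗  (c2,b1,s3)→cleaned(s3,b1) ✗  (c3,b4,s3)→cleaned(s3,b4) ✗  (c4,b2,s4)→cleaned(s4,b2) ✗  (c5,b1,s5)→cleaned(s5,b1) ✗  (c5,b5,s2)→cleaned(s2,b5) ✗  (c5,b5,s3)→cleaned(s3,b5) ✗
Counterexamples (restrictor triples failing the scope): 9.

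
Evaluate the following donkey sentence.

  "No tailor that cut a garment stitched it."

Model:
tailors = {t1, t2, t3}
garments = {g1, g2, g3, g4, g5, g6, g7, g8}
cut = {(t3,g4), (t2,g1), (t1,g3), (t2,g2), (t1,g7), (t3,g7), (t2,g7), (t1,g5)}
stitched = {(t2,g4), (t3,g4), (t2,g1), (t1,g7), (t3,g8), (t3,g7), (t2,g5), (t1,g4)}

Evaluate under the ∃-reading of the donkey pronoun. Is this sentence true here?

"it" takes "a garment" as antecedent — a donkey pronoun bound across the clause boundary.
Truth condition: for no (t,g) with cut(t,g) does stitched(t,g) hold.
Restrictor pairs — does the scope hold? (t1,g3):fails  (t1,g5):fails  (t1,g7):holds  (t2,g1):holds  (t2,g2):fails  (t2,g7):fails  (t3,g4):holds  (t3,g7):holds
Scope holds for 4 pair(s), so the sentence is false.

False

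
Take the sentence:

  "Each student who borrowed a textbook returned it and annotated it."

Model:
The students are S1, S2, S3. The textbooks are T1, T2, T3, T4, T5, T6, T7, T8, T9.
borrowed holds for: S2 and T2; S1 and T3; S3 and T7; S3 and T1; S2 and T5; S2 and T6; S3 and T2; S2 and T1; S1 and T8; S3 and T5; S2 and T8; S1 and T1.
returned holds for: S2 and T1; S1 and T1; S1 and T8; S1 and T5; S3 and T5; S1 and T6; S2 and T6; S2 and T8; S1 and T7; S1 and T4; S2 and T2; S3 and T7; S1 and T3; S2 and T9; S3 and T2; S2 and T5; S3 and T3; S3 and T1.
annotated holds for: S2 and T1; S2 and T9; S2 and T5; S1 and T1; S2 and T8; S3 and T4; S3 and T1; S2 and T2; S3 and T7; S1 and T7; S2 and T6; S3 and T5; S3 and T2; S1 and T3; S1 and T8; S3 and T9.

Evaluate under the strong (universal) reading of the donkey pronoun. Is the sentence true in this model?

True

"it" takes "a textbook" as antecedent — a donkey pronoun bound across the clause boundary.
Strong reading: for every (s,t) with borrowed(s,t), returned(s,t) ∧ annotated(s,t).
Restrictor pairs: (S1,T1) ✓  (S1,T3) ✓  (S1,T8) ✓  (S2,T1) ✓  (S2,T2) ✓  (S2,T5) ✓  (S2,T6) ✓  (S2,T8) ✓  (S3,T1) ✓  (S3,T2) ✓  (S3,T5) ✓  (S3,T7) ✓
Every restrictor pair satisfies the scope.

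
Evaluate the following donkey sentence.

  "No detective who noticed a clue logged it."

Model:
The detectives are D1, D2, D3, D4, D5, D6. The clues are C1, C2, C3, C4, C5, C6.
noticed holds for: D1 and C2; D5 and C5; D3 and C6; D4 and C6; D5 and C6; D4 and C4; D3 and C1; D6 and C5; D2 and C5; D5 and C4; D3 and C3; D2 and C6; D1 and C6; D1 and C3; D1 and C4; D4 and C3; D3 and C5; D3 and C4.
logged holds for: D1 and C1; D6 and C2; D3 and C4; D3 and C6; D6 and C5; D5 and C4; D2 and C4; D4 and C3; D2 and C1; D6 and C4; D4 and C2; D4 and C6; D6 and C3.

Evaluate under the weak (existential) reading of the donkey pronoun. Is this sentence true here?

False

"it" takes "a clue" as antecedent — a donkey pronoun bound across the clause boundary.
Truth condition: for no (d,c) with noticed(d,c) does logged(d,c) hold.
Restrictor pairs — does the scope hold? (D1,C2):fails  (D1,C3):fails  (D1,C4):fails  (D1,C6):fails  (D2,C5):fails  (D2,C6):fails  (D3,C1):fails  (D3,C3):fails  (D3,C4):holds  (D3,C5):fails  (D3,C6):holds  (D4,C3):holds  (D4,C4):fails  (D4,C6):holds  (D5,C4):holds  (D5,C5):fails  (D5,C6):fails  (D6,C5):holds
Scope holds for 6 pair(s), so the sentence is false.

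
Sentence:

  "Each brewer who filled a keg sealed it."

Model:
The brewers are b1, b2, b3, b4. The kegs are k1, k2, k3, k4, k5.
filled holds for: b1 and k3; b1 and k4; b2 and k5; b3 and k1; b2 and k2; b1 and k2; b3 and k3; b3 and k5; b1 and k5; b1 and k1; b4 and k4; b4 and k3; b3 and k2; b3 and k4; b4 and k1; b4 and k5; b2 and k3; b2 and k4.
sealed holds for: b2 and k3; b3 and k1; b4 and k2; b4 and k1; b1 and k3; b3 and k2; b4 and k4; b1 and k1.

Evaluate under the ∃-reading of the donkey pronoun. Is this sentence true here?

True

"it" takes "a keg" as antecedent — a donkey pronoun bound across the clause boundary.
Weak reading: every brewer b with some filled-keg has at least one filled-keg k such that sealed(b,k).
Per brewer: b1:✓  b2:✓  b3:✓  b4:✓
Every brewer in the restrictor has a witness.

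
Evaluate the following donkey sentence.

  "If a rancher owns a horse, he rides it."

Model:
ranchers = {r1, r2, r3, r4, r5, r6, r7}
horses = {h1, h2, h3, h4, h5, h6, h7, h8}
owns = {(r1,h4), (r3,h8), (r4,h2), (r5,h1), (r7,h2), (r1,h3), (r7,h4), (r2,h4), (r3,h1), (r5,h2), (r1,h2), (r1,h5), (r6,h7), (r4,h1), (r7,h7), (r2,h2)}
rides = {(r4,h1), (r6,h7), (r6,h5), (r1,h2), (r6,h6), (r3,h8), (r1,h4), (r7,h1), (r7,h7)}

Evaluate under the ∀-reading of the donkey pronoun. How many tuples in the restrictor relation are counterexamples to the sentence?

"it" takes "a horse" as antecedent — a donkey pronoun bound across the clause boundary.
Strong reading: for every (r,h) with owns(r,h), rides(r,h).
Restrictor pairs: (r1,h2) ✓  (r1,h3) ✗  (r1,h4) ✓  (r1,h5) ✗  (r2,h2) ✗  (r2,h4) ✗  (r3,h1) ✗  (r3,h8) ✓  (r4,h1) ✓  (r4,h2) ✗  (r5,h1) ✗  (r5,h2) ✗  (r6,h7) ✓  (r7,h2) ✗  (r7,h4) ✗  (r7,h7) ✓
Counterexamples (restrictor pairs failing the scope): 10.

10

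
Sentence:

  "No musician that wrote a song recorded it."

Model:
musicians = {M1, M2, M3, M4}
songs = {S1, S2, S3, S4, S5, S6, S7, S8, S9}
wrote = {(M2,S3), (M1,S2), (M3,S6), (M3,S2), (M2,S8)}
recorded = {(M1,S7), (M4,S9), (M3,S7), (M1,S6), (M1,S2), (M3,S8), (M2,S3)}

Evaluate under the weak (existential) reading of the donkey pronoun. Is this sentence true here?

False

"it" takes "a song" as antecedent — a donkey pronoun bound across the clause boundary.
Truth condition: for no (m,s) with wrote(m,s) does recorded(m,s) hold.
Restrictor pairs — does the scope hold? (M1,S2):holds  (M2,S3):holds  (M2,S8):fails  (M3,S2):fails  (M3,S6):fails
Scope holds for 2 pair(s), so the sentence is false.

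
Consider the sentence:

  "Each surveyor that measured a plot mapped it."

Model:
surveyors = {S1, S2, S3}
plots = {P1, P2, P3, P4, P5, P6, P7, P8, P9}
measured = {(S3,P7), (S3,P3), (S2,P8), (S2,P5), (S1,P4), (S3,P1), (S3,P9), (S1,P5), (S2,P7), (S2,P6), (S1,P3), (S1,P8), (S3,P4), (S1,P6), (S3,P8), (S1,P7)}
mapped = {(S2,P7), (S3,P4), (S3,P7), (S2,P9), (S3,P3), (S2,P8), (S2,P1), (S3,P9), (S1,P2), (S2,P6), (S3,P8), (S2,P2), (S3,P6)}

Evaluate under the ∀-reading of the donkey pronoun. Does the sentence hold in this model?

"it" takes "a plot" as antecedent — a donkey pronoun bound across the clause boundary.
Strong reading: for every (s,p) with measured(s,p), mapped(s,p).
Restrictor pairs: (S1,P3) ✗  (S1,P4) ✗  (S1,P5) ✗  (S1,P6) ✗  (S1,P7) ✗  (S1,P8) ✗  (S2,P5) ✗  (S2,P6) ✓  (S2,P7) ✓  (S2,P8) ✓  (S3,P1) ✗  (S3,P3) ✓  (S3,P4) ✓  (S3,P7) ✓  (S3,P8) ✓  (S3,P9) ✓
Counterexample: (S1,P3) is in measured but fails the scope.

False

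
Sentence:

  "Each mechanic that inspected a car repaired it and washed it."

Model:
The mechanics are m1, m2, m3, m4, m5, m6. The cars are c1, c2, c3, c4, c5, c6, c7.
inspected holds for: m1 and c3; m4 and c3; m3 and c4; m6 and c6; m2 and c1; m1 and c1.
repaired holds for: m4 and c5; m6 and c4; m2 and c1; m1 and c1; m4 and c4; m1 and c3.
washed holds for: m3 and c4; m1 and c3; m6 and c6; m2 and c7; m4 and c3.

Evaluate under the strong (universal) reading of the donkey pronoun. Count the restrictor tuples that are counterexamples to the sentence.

5

"it" takes "a car" as antecedent — a donkey pronoun bound across the clause boundary.
Strong reading: for every (m,c) with inspected(m,c), repaired(m,c) ∧ washed(m,c).
Restrictor pairs: (m1,c1) ✗  (m1,c3) ✓  (m2,c1) ✗  (m3,c4) ✗  (m4,c3) ✗  (m6,c6) ✗
Counterexamples (restrictor pairs failing the scope): 5.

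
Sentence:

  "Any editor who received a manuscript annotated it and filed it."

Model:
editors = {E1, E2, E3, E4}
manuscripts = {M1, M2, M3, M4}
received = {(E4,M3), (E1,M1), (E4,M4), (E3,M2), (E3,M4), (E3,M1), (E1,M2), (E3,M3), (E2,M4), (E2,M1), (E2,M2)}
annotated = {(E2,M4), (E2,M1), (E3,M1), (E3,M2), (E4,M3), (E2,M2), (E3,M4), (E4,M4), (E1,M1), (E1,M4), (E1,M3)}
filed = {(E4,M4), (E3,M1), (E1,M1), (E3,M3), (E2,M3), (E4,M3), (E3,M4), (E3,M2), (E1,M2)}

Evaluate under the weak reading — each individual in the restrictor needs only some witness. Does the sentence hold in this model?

False

"it" takes "a manuscript" as antecedent — a donkey pronoun bound across the clause boundary.
Weak reading: every editor e with some received-manuscript has at least one received-manuscript m such that annotated(e,m) ∧ filed(e,m).
Per editor: E1:✓  E2:✗  E3:✓  E4:✓
E2 has no witness among its received-manuscripts.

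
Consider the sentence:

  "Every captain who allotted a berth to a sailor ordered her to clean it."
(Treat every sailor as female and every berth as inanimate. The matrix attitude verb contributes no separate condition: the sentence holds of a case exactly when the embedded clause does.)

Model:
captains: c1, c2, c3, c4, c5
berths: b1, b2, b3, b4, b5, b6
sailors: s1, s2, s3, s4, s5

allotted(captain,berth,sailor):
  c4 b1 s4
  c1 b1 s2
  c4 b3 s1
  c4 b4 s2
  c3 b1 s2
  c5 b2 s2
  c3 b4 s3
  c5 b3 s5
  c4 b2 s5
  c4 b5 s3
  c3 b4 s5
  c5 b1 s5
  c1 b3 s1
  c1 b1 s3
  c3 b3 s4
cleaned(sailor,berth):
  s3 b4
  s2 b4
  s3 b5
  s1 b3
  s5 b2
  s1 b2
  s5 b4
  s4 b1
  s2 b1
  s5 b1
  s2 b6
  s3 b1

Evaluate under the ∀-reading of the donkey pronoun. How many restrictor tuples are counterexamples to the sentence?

3

"her" takes "a sailor" as antecedent and "it" takes "a berth"; both are donkey pronouns co-varying with the restrictor.
Strong reading: for every (c,b,s) with allotted(c,b,s), cleaned(s,b).
Restrictor triples: (c1,b1,s2)→cleaned(s2,b1) ✓  (c1,b1,s3)→cleaned(s3,b1) ✓  (c1,b3,s1)→cleaned(s1,b3) ✓  (c3,b1,s2)→cleaned(s2,b1) ✓  (c3,b3,s4)→cleaned(s4,b3) ✗  (c3,b4,s3)→cleaned(s3,b4) ✓  (c3,b4,s5)→cleaned(s5,b4) ✓  (c4,b1,s4)→cleaned(s4,b1) ✓  (c4,b2,s5)→cleaned(s5,b2) ✓  (c4,b3,s1)→cleaned(s1,b3) ✓  (c4,b4,s2)→cleaned(s2,b4) ✓  (c4,b5,s3)→cleaned(s3,b5) ✓  (c5,b1,s5)→cleaned(s5,b1) ✓  (c5,b2,s2)→cleaned(s2,b2) ✗  (c5,b3,s5)→cleaned(s5,b3) ✗
Counterexamples (restrictor triples failing the scope): 3.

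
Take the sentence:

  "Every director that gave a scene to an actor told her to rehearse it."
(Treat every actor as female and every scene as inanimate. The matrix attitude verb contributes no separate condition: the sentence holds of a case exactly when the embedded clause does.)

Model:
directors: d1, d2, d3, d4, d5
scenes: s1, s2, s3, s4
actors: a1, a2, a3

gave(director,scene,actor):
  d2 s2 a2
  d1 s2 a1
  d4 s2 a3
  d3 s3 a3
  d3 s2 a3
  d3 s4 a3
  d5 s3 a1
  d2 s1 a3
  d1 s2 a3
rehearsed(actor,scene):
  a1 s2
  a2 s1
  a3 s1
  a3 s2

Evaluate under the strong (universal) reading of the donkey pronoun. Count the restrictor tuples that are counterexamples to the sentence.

"her" takes "an actor" as antecedent and "it" takes "a scene"; both are donkey pronouns co-varying with the restrictor.
Strong reading: for every (d,s,a) with gave(d,s,a), rehearsed(a,s).
Restrictor triples: (d1,s2,a1)→rehearsed(a1,s2) ✓  (d1,s2,a3)→rehearsed(a3,s2) ✓  (d2,s1,a3)→rehearsed(a3,s1) ✓  (d2,s2,a2)→rehearsed(a2,s2) ✗  (d3,s2,a3)→rehearsed(a3,s2) ✓  (d3,s3,a3)→rehearsed(a3,s3) ✗  (d3,s4,a3)→rehearsed(a3,s4) ✗  (d4,s2,a3)→rehearsed(a3,s2) ✓  (d5,s3,a1)→rehearsed(a1,s3) ✗
Counterexamples (restrictor triples failing the scope): 4.

4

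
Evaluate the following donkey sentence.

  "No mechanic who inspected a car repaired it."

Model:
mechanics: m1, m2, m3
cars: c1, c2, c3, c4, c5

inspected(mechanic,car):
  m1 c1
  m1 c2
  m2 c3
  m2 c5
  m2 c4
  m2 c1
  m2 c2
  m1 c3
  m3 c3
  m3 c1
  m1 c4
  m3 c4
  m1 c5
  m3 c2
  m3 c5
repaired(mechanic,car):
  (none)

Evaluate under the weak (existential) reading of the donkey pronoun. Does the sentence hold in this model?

"it" takes "a car" as antecedent — a donkey pronoun bound across the clause boundary.
Truth condition: for no (m,c) with inspected(m,c) does repaired(m,c) hold.
Restrictor pairs — does the scope hold? (m1,c1):fails  (m1,c2):fails  (m1,c3):fails  (m1,c4):fails  (m1,c5):fails  (m2,c1):fails  (m2,c2):fails  (m2,c3):fails  (m2,c4):fails  (m2,c5):fails  (m3,c1):fails  (m3,c2):fails  (m3,c3):fails  (m3,c4):fails  (m3,c5):fails
Scope holds for no restrictor pair, so the sentence is true.

True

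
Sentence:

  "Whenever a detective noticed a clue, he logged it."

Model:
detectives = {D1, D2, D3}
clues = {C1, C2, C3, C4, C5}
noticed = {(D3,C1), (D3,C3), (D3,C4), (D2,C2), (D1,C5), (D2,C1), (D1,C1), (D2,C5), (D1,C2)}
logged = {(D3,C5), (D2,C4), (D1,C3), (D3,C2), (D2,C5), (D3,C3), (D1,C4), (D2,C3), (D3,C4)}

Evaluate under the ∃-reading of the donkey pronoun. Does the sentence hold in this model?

False

"it" takes "a clue" as antecedent — a donkey pronoun bound across the clause boundary.
Weak reading: every detective d with some noticed-clue has at least one noticed-clue c such that logged(d,c).
Per detective: D1:✗  D2:✓  D3:✓
D1 has no witness among its noticed-clues.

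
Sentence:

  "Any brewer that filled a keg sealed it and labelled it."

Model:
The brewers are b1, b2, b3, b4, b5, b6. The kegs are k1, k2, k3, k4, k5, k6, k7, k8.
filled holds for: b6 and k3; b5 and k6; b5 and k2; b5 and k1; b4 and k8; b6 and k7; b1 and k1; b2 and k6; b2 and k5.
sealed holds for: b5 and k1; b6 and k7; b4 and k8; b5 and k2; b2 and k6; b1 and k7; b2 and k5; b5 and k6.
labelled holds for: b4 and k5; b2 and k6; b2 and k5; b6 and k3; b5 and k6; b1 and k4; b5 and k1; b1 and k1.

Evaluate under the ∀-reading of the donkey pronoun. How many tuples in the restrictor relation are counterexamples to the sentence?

5

"it" takes "a keg" as antecedent — a donkey pronoun bound across the clause boundary.
Strong reading: for every (b,k) with filled(b,k), sealed(b,k) ∧ labelled(b,k).
Restrictor pairs: (b1,k1) ✗  (b2,k5) ✓  (b2,k6) ✓  (b4,k8) ✗  (b5,k1) ✓  (b5,k2) ✗  (b5,k6) ✓  (b6,k3) ✗  (b6,k7) ✗
Counterexamples (restrictor pairs failing the scope): 5.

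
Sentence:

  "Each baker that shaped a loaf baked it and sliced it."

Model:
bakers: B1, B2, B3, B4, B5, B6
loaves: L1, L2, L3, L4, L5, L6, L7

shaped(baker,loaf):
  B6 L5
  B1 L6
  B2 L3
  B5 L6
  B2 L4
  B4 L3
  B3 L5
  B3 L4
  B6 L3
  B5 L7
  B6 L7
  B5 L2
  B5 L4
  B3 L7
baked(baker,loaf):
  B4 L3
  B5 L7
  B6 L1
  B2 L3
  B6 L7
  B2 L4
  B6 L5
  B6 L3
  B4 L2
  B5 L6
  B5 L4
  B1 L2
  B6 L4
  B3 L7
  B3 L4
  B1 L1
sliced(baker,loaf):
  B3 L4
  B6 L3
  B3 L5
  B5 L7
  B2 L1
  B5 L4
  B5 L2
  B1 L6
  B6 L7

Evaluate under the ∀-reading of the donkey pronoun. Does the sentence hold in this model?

"it" takes "a loaf" as antecedent — a donkey pronoun bound across the clause boundary.
Strong reading: for every (b,l) with shaped(b,l), baked(b,l) ∧ sliced(b,l).
Restrictor pairs: (B1,L6) ✗  (B2,L3) ✗  (B2,L4) ✗  (B3,L4) ✓  (B3,L5) ✗  (B3,L7) ✗  (B4,L3) ✗  (B5,L2) ✗  (B5,L4) ✓  (B5,L6) ✗  (B5,L7) ✓  (B6,L3) ✓  (B6,L5) ✗  (B6,L7) ✓
Counterexample: (B1,L6) is in shaped but fails the scope.

False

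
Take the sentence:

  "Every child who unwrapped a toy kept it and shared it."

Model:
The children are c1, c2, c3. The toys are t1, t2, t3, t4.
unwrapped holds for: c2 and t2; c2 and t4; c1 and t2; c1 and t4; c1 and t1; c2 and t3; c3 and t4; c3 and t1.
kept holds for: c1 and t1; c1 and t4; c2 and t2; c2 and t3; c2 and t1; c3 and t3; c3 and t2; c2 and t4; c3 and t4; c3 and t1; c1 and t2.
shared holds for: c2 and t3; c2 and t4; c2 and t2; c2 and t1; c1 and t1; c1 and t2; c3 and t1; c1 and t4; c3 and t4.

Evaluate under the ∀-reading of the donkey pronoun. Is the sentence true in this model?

True

"it" takes "a toy" as antecedent — a donkey pronoun bound across the clause boundary.
Strong reading: for every (c,t) with unwrapped(c,t), kept(c,t) ∧ shared(c,t).
Restrictor pairs: (c1,t1) ✓  (c1,t2) ✓  (c1,t4) ✓  (c2,t2) ✓  (c2,t3) ✓  (c2,t4) ✓  (c3,t1) ✓  (c3,t4) ✓
Every restrictor pair satisfies the scope.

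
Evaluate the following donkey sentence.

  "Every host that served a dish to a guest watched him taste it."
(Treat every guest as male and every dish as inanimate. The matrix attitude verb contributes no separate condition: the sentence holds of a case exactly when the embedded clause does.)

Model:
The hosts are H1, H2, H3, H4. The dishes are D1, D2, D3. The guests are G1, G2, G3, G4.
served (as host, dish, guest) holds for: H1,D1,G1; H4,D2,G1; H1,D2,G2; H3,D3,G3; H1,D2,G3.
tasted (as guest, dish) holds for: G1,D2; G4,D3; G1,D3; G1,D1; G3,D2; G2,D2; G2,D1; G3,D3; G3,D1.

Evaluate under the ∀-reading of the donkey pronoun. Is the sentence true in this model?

"him" takes "a guest" as antecedent and "it" takes "a dish"; both are donkey pronouns co-varying with the restrictor.
Strong reading: for every (h,d,g) with served(h,d,g), tasted(g,d).
Restrictor triples: (H1,D1,G1)→tasted(G1,D1) ✓  (H1,D2,G2)→tasted(G2,D2) ✓  (H1,D2,G3)→tasted(G3,D2) ✓  (H3,D3,G3)→tasted(G3,D3) ✓  (H4,D2,G1)→tasted(G1,D2) ✓
Every restrictor triple satisfies the scope.

True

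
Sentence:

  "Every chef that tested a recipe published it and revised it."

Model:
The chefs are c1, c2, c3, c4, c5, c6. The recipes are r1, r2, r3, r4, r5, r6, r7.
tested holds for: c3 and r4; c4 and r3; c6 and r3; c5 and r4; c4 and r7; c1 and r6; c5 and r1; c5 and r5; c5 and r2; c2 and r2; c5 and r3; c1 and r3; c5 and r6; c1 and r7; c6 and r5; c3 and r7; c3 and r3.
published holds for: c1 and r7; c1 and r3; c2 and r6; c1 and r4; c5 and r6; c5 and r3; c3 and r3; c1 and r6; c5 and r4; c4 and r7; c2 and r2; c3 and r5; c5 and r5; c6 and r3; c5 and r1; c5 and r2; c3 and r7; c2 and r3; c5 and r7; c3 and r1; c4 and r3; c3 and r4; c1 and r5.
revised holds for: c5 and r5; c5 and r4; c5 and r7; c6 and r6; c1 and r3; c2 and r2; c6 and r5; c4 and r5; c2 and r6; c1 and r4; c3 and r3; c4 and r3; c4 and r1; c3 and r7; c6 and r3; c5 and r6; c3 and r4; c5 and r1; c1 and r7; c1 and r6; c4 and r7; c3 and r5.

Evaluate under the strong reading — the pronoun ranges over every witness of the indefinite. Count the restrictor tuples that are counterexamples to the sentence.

"it" takes "a recipe" as antecedent — a donkey pronoun bound across the clause boundary.
Strong reading: for every (c,r) with tested(c,r), published(c,r) ∧ revised(c,r).
Restrictor pairs: (c1,r3) ✓  (c1,r6) ✓  (c1,r7) ✓  (c2,r2) ✓  (c3,r3) ✓  (c3,r4) ✓  (c3,r7) ✓  (c4,r3) ✓  (c4,r7) ✓  (c5,r1) ✓  (c5,r2) ✗  (c5,r3) ✗  (c5,r4) ✓  (c5,r5) ✓  (c5,r6) ✓  (c6,r3) ✓  (c6,r5) ✗
Counterexamples (restrictor pairs failing the scope): 3.

3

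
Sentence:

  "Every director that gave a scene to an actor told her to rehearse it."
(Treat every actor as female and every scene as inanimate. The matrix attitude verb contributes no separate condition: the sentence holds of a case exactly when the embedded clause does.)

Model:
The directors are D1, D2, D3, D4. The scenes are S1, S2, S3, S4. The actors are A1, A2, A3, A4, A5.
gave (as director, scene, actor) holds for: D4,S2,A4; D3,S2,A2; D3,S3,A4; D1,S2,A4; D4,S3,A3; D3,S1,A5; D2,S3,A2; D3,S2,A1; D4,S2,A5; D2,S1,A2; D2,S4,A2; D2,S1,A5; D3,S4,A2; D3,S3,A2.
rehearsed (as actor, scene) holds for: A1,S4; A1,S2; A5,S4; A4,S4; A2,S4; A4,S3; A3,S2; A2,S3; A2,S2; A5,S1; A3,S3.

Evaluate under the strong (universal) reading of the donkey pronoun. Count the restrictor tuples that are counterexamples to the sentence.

4

"her" takes "an actor" as antecedent and "it" takes "a scene"; both are donkey pronouns co-varying with the restrictor.
Strong reading: for every (d,s,a) with gave(d,s,a), rehearsed(a,s).
Restrictor triples: (D1,S2,A4)→rehearsed(A4,S2) ✗  (D2,S1,A2)→rehearsed(A2,S1) ✗  (D2,S1,A5)→rehearsed(A5,S1) ✓  (D2,S3,A2)→rehearsed(A2,S3) ✓  (D2,S4,A2)→rehearsed(A2,S4) ✓  (D3,S1,A5)→rehearsed(A5,S1) ✓  (D3,S2,A1)→rehearsed(A1,S2) ✓  (D3,S2,A2)→rehearsed(A2,S2) ✓  (D3,S3,A2)→rehearsed(A2,S3) ✓  (D3,S3,A4)→rehearsed(A4,S3) ✓  (D3,S4,A2)→rehearsed(A2,S4) ✓  (D4,S2,A4)→rehearsed(A4,S2) ✗  (D4,S2,A5)→rehearsed(A5,S2) ✗  (D4,S3,A3)→rehearsed(A3,S3) ✓
Counterexamples (restrictor triples failing the scope): 4.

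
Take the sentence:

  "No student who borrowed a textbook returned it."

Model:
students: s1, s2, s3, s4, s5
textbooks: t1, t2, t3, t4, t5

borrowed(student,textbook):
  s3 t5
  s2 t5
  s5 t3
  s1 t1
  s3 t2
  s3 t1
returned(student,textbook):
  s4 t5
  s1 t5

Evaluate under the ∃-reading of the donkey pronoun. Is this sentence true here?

"it" takes "a textbook" as antecedent — a donkey pronoun bound across the clause boundary.
Truth condition: for no (s,t) with borrowed(s,t) does returned(s,t) hold.
Restrictor pairs — does the scope hold? (s1,t1):fails  (s2,t5):fails  (s3,t1):fails  (s3,t2):fails  (s3,t5):fails  (s5,t3):fails
Scope holds for no restrictor pair, so the sentence is true.

True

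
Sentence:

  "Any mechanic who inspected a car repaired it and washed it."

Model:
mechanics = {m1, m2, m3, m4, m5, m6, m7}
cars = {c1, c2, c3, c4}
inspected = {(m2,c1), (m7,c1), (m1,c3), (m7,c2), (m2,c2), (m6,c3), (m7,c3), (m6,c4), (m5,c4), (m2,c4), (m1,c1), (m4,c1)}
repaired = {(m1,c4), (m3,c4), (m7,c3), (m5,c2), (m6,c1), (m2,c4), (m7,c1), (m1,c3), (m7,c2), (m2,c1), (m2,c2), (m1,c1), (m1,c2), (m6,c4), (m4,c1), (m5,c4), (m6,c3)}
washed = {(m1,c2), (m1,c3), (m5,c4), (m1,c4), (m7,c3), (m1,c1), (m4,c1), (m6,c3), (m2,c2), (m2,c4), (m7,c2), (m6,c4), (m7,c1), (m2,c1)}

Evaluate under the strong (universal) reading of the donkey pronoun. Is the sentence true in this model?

"it" takes "a car" as antecedent — a donkey pronoun bound across the clause boundary.
Strong reading: for every (m,c) with inspected(m,c), repaired(m,c) ∧ washed(m,c).
Restrictor pairs: (m1,c1) ✓  (m1,c3) ✓  (m2,c1) ✓  (m2,c2) ✓  (m2,c4) ✓  (m4,c1) ✓  (m5,c4) ✓  (m6,c3) ✓  (m6,c4) ✓  (m7,c1) ✓  (m7,c2) ✓  (m7,c3) ✓
Every restrictor pair satisfies the scope.

True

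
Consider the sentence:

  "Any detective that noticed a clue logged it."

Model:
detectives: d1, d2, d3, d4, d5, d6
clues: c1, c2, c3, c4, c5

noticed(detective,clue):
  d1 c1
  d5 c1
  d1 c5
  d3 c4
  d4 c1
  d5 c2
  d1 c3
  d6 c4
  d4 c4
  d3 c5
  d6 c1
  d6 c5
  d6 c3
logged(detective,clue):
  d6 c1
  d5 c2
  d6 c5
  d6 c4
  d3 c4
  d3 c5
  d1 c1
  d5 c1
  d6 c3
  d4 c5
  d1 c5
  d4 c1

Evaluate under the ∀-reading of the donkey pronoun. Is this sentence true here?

"it" takes "a clue" as antecedent — a donkey pronoun bound across the clause boundary.
Strong reading: for every (d,c) with noticed(d,c), logged(d,c).
Restrictor pairs: (d1,c1) ✓  (d1,c3) ✗  (d1,c5) ✓  (d3,c4) ✓  (d3,c5) ✓  (d4,c1) ✓  (d4,c4) ✗  (d5,c1) ✓  (d5,c2) ✓  (d6,c1) ✓  (d6,c3) ✓  (d6,c4) ✓  (d6,c5) ✓
Counterexample: (d1,c3) is in noticed but fails the scope.

False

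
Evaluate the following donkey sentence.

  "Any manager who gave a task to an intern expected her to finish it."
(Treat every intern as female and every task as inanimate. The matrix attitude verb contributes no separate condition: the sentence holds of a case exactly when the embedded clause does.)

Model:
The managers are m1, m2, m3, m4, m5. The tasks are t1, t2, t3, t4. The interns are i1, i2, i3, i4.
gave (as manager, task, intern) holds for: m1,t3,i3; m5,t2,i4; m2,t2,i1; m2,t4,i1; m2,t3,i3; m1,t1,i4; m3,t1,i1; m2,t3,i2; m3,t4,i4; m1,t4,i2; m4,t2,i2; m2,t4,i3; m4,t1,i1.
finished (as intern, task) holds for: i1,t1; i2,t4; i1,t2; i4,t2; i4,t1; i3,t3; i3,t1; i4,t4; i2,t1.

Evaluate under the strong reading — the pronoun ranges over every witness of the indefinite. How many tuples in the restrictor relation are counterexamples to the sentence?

"her" takes "an intern" as antecedent and "it" takes "a task"; both are donkey pronouns co-varying with the restrictor.
Strong reading: for every (m,t,i) with gave(m,t,i), finished(i,t).
Restrictor triples: (m1,t1,i4)→finished(i4,t1) ✓  (m1,t3,i3)→finished(i3,t3) ✓  (m1,t4,i2)→finished(i2,t4) ✓  (m2,t2,i1)→finished(i1,t2) ✓  (m2,t3,i2)→finished(i2,t3) ✗  (m2,t3,i3)→finished(i3,t3) ✓  (m2,t4,i1)→finished(i1,t4) ✗  (m2,t4,i3)→finished(i3,t4) ✗  (m3,t1,i1)→finished(i1,t1) ✓  (m3,t4,i4)→finished(i4,t4) ✓  (m4,t1,i1)→finished(i1,t1) ✓  (m4,t2,i2)→finished(i2,t2) ✗  (m5,t2,i4)→finished(i4,t2) ✓
Counterexamples (restrictor triples failing the scope): 4.

4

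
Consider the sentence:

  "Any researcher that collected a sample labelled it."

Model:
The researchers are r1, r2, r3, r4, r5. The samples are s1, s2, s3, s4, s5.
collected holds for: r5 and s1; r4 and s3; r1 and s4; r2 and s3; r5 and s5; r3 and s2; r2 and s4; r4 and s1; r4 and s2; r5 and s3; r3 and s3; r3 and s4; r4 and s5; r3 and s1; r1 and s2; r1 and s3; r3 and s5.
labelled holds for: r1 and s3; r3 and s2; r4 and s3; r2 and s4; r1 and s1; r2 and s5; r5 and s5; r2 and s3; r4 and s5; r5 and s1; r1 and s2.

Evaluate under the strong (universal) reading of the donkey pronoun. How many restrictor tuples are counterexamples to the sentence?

"it" takes "a sample" as antecedent — a donkey pronoun bound across the clause boundary.
Strong reading: for every (r,s) with collected(r,s), labelled(r,s).
Restrictor pairs: (r1,s2) ✓  (r1,s3) ✓  (r1,s4) ✗  (r2,s3) ✓  (r2,s4) ✓  (r3,s1) ✗  (r3,s2) ✓  (r3,s3) ✗  (r3,s4) ✗  (r3,s5) ✗  (r4,s1) ✗  (r4,s2) ✗  (r4,s3) ✓  (r4,s5) ✓  (r5,s1) ✓  (r5,s3) ✗  (r5,s5) ✓
Counterexamples (restrictor pairs failing the scope): 8.

8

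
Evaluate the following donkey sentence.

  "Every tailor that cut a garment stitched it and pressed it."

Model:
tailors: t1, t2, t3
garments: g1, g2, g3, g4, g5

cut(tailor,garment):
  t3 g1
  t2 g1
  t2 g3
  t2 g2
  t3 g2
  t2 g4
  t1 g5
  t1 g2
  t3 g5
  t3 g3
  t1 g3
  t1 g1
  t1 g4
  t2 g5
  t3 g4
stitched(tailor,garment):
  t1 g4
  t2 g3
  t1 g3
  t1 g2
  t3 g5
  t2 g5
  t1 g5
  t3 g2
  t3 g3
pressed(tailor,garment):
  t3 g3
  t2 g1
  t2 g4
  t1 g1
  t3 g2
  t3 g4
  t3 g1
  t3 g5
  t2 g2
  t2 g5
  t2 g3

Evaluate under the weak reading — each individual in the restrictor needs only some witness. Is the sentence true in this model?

False

"it" takes "a garment" as antecedent — a donkey pronoun bound across the clause boundary.
Weak reading: every tailor t with some cut-garment has at least one cut-garment g such that stitched(t,g) ∧ pressed(t,g).
Per tailor: t1:✗  t2:✓  t3:✓
t1 has no witness among its cut-garments.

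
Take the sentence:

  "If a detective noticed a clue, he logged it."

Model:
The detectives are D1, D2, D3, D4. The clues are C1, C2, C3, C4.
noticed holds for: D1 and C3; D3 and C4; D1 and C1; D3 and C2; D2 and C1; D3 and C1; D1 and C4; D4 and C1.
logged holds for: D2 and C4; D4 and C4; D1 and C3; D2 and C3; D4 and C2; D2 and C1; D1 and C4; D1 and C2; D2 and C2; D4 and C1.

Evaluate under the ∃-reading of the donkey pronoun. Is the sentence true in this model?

"it" takes "a clue" as antecedent — a donkey pronoun bound across the clause boundary.
Weak reading: every detective d with some noticed-clue has at least one noticed-clue c such that logged(d,c).
Per detective: D1:✓  D2:✓  D3:✗  D4:✓
D3 has no witness among its noticed-clues.

False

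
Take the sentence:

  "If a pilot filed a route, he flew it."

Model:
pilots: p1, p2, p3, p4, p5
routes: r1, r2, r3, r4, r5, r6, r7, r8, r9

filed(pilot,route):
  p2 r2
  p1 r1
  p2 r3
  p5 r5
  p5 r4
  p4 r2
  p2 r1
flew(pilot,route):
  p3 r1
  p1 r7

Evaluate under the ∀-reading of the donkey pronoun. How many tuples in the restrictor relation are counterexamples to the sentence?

7

"it" takes "a route" as antecedent — a donkey pronoun bound across the clause boundary.
Strong reading: for every (p,r) with filed(p,r), flew(p,r).
Restrictor pairs: (p1,r1) ✗  (p2,r1) ✗  (p2,r2) ✗  (p2,r3) ✗  (p4,r2) ✗  (p5,r4) ✗  (p5,r5) ✗
Counterexamples (restrictor pairs failing the scope): 7.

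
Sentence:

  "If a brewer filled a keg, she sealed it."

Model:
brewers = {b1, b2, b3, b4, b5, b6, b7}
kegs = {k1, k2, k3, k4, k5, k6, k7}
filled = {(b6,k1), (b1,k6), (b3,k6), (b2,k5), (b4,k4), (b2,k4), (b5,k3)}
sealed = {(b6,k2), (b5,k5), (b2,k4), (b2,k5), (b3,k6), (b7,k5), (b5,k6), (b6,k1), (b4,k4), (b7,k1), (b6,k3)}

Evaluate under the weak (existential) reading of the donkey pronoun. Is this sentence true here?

False

"it" takes "a keg" as antecedent — a donkey pronoun bound across the clause boundary.
Weak reading: every brewer b with some filled-keg has at least one filled-keg k such that sealed(b,k).
Per brewer: b1:✗  b2:✓  b3:✓  b4:✓  b5:✗  b6:✓
b1 has no witness among its filled-kegs.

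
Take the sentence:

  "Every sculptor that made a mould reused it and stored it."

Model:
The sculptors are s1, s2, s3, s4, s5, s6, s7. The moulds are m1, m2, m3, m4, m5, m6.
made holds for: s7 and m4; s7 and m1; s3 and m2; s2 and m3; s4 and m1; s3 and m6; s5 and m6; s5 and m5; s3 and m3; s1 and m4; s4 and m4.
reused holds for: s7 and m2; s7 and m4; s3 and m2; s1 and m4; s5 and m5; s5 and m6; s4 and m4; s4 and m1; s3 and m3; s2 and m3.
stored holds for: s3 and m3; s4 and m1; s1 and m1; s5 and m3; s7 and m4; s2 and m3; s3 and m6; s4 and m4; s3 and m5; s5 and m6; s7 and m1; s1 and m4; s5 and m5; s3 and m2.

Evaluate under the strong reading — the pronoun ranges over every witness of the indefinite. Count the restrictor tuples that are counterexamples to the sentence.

2

"it" takes "a mould" as antecedent — a donkey pronoun bound across the clause boundary.
Strong reading: for every (s,m) with made(s,m), reused(s,m) ∧ stored(s,m).
Restrictor pairs: (s1,m4) ✓  (s2,m3) ✓  (s3,m2) ✓  (s3,m3) ✓  (s3,m6) ✗  (s4,m1) ✓  (s4,m4) ✓  (s5,m5) ✓  (s5,m6) ✓  (s7,m1) ✗  (s7,m4) ✓
Counterexamples (restrictor pairs failing the scope): 2.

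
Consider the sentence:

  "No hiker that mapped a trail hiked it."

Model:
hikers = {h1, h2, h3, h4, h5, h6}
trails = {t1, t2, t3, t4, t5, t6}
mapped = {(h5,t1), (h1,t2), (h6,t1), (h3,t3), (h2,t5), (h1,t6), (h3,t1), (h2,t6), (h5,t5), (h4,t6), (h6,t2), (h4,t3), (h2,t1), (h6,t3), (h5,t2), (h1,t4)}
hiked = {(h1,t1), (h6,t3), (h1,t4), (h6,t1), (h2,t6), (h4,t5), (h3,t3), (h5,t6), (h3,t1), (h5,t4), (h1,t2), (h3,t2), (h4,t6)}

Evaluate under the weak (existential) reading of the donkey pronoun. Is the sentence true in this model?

"it" takes "a trail" as antecedent — a donkey pronoun bound across the clause boundary.
Truth condition: for no (h,t) with mapped(h,t) does hiked(h,t) hold.
Restrictor pairs — does the scope hold? (h1,t2):holds  (h1,t4):holds  (h1,t6):fails  (h2,t1):fails  (h2,t5):fails  (h2,t6):holds  (h3,t1):holds  (h3,t3):holds  (h4,t3):fails  (h4,t6):holds  (h5,t1):fails  (h5,t2):fails  (h5,t5):fails  (h6,t1):holds  (h6,t2):fails  (h6,t3):holds
Scope holds for 8 pair(s), so the sentence is false.

False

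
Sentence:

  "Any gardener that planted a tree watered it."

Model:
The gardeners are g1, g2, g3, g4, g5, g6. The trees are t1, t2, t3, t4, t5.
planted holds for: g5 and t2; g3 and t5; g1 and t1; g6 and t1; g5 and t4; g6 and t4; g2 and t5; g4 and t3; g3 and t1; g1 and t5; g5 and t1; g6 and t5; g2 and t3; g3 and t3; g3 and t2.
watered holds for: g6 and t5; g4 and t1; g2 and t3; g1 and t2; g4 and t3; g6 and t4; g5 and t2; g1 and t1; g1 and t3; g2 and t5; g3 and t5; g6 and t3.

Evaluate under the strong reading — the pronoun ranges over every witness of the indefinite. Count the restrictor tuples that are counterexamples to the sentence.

"it" takes "a tree" as antecedent — a donkey pronoun bound across the clause boundary.
Strong reading: for every (g,t) with planted(g,t), watered(g,t).
Restrictor pairs: (g1,t1) ✓  (g1,t5) ✗  (g2,t3) ✓  (g2,t5) ✓  (g3,t1) ✗  (g3,t2) ✗  (g3,t3) ✗  (g3,t5) ✓  (g4,t3) ✓  (g5,t1) ✗  (g5,t2) ✓  (g5,t4) ✗  (g6,t1) ✗  (g6,t4) ✓  (g6,t5) ✓
Counterexamples (restrictor pairs failing the scope): 7.

7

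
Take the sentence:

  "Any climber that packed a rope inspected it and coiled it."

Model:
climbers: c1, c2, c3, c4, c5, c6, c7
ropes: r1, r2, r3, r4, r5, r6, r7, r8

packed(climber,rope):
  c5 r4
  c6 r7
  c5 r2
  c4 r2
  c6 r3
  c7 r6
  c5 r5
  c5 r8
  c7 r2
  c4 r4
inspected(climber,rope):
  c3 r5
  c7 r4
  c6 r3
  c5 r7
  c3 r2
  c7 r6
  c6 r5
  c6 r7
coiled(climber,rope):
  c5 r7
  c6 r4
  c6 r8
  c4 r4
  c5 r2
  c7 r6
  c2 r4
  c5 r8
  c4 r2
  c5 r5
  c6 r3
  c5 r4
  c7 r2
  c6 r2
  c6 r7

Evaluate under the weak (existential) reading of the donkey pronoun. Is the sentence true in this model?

"it" takes "a rope" as antecedent — a donkey pronoun bound across the clause boundary.
Weak reading: every climber c with some packed-rope has at least one packed-rope r such that inspected(c,r) ∧ coiled(c,r).
Per climber: c4:✗  c5:✗  c6:✓  c7:✓
c4 has no witness among its packed-ropes.

False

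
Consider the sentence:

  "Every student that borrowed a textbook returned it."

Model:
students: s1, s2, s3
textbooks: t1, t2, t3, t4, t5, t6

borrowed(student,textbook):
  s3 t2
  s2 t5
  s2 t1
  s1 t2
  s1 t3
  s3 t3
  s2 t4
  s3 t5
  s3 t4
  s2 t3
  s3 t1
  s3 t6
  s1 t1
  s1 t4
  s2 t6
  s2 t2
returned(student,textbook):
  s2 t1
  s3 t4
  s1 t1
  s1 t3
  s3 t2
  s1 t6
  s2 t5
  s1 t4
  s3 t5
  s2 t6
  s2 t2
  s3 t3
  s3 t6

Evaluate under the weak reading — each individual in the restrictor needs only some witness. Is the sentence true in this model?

"it" takes "a textbook" as antecedent — a donkey pronoun bound across the clause boundary.
Weak reading: every student s with some borrowed-textbook has at least one borrowed-textbook t such that returned(s,t).
Per student: s1:✓  s2:✓  s3:✓
Every student in the restrictor has a witness.

True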